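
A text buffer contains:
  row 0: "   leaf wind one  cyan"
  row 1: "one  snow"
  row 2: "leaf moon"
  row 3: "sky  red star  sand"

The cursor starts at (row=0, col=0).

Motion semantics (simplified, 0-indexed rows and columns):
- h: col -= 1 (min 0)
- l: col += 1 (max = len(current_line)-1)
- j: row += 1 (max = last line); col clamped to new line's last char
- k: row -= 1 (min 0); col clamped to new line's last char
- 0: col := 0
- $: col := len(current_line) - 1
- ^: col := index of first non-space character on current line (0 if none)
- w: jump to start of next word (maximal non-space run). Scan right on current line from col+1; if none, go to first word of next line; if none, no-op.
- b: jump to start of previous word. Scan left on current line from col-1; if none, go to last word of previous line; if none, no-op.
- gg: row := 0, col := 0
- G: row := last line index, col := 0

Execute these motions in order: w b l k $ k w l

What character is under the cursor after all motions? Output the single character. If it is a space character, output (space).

Answer: n

Derivation:
After 1 (w): row=0 col=3 char='l'
After 2 (b): row=0 col=3 char='l'
After 3 (l): row=0 col=4 char='e'
After 4 (k): row=0 col=4 char='e'
After 5 ($): row=0 col=21 char='n'
After 6 (k): row=0 col=21 char='n'
After 7 (w): row=1 col=0 char='o'
After 8 (l): row=1 col=1 char='n'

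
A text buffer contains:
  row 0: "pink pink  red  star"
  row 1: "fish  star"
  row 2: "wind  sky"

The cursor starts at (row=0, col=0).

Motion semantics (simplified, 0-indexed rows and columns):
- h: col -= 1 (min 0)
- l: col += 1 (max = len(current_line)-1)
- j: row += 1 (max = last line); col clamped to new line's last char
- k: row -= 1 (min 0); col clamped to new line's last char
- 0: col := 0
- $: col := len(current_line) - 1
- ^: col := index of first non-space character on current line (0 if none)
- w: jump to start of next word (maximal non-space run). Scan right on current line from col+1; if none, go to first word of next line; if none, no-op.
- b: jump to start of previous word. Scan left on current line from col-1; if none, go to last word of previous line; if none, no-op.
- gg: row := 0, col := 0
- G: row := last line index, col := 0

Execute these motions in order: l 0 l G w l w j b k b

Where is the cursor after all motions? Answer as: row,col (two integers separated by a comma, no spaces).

After 1 (l): row=0 col=1 char='i'
After 2 (0): row=0 col=0 char='p'
After 3 (l): row=0 col=1 char='i'
After 4 (G): row=2 col=0 char='w'
After 5 (w): row=2 col=6 char='s'
After 6 (l): row=2 col=7 char='k'
After 7 (w): row=2 col=7 char='k'
After 8 (j): row=2 col=7 char='k'
After 9 (b): row=2 col=6 char='s'
After 10 (k): row=1 col=6 char='s'
After 11 (b): row=1 col=0 char='f'

Answer: 1,0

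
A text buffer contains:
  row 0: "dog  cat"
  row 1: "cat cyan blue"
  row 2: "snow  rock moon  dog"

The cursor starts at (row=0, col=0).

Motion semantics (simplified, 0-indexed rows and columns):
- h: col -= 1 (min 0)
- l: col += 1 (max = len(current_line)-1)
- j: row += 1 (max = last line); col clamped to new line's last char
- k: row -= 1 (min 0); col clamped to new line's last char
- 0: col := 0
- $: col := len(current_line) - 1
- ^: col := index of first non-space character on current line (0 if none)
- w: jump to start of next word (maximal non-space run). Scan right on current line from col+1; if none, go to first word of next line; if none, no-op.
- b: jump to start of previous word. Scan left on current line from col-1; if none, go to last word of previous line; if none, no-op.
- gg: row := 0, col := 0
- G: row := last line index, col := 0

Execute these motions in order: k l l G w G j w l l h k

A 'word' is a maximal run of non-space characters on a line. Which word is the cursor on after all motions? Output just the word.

After 1 (k): row=0 col=0 char='d'
After 2 (l): row=0 col=1 char='o'
After 3 (l): row=0 col=2 char='g'
After 4 (G): row=2 col=0 char='s'
After 5 (w): row=2 col=6 char='r'
After 6 (G): row=2 col=0 char='s'
After 7 (j): row=2 col=0 char='s'
After 8 (w): row=2 col=6 char='r'
After 9 (l): row=2 col=7 char='o'
After 10 (l): row=2 col=8 char='c'
After 11 (h): row=2 col=7 char='o'
After 12 (k): row=1 col=7 char='n'

Answer: cyan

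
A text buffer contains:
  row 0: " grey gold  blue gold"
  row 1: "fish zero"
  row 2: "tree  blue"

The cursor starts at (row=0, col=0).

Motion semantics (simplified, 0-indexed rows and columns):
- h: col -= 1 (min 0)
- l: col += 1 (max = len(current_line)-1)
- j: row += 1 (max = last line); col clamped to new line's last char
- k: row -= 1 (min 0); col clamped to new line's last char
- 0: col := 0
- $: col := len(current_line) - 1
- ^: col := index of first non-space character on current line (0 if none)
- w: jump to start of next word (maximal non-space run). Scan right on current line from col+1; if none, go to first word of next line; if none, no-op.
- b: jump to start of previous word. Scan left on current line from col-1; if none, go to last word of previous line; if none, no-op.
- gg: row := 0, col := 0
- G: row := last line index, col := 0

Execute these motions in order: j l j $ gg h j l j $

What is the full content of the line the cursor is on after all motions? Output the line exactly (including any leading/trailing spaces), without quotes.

After 1 (j): row=1 col=0 char='f'
After 2 (l): row=1 col=1 char='i'
After 3 (j): row=2 col=1 char='r'
After 4 ($): row=2 col=9 char='e'
After 5 (gg): row=0 col=0 char='_'
After 6 (h): row=0 col=0 char='_'
After 7 (j): row=1 col=0 char='f'
After 8 (l): row=1 col=1 char='i'
After 9 (j): row=2 col=1 char='r'
After 10 ($): row=2 col=9 char='e'

Answer: tree  blue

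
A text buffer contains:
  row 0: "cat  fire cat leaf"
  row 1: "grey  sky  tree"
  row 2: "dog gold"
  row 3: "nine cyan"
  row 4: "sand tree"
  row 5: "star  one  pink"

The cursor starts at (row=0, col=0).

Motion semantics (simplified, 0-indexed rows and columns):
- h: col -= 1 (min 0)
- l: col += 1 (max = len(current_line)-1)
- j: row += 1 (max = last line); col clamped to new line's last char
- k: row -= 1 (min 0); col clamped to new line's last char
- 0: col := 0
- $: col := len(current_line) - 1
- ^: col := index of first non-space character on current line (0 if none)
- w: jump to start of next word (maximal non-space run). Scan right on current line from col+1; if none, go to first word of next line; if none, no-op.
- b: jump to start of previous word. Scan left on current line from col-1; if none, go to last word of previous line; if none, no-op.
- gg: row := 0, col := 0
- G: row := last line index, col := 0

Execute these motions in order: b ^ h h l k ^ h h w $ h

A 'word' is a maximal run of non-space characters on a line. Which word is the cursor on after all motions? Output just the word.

Answer: leaf

Derivation:
After 1 (b): row=0 col=0 char='c'
After 2 (^): row=0 col=0 char='c'
After 3 (h): row=0 col=0 char='c'
After 4 (h): row=0 col=0 char='c'
After 5 (l): row=0 col=1 char='a'
After 6 (k): row=0 col=1 char='a'
After 7 (^): row=0 col=0 char='c'
After 8 (h): row=0 col=0 char='c'
After 9 (h): row=0 col=0 char='c'
After 10 (w): row=0 col=5 char='f'
After 11 ($): row=0 col=17 char='f'
After 12 (h): row=0 col=16 char='a'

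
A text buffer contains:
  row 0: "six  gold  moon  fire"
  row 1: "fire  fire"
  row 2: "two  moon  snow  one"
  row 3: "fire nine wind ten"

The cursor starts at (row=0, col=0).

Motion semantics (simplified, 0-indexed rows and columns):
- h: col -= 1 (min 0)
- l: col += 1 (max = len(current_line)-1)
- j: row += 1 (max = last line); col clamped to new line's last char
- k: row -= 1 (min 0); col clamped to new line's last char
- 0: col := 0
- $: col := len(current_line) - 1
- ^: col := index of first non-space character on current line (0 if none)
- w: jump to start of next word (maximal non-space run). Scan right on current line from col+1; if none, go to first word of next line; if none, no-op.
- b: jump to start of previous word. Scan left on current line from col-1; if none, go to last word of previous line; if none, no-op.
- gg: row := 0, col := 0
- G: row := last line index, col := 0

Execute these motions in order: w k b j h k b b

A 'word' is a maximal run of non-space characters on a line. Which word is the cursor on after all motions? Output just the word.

After 1 (w): row=0 col=5 char='g'
After 2 (k): row=0 col=5 char='g'
After 3 (b): row=0 col=0 char='s'
After 4 (j): row=1 col=0 char='f'
After 5 (h): row=1 col=0 char='f'
After 6 (k): row=0 col=0 char='s'
After 7 (b): row=0 col=0 char='s'
After 8 (b): row=0 col=0 char='s'

Answer: six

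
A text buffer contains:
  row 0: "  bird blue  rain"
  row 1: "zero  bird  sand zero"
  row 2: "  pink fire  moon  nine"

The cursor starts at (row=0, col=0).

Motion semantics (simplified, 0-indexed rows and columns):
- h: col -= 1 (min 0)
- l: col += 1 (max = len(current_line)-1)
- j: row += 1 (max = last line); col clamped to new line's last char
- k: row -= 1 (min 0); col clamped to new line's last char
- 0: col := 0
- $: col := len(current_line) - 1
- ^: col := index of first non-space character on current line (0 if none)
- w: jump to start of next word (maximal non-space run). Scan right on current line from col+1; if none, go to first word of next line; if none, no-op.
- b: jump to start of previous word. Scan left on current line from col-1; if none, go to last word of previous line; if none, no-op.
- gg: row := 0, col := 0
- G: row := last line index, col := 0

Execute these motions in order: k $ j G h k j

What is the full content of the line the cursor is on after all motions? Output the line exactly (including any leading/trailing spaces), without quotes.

Answer:   pink fire  moon  nine

Derivation:
After 1 (k): row=0 col=0 char='_'
After 2 ($): row=0 col=16 char='n'
After 3 (j): row=1 col=16 char='_'
After 4 (G): row=2 col=0 char='_'
After 5 (h): row=2 col=0 char='_'
After 6 (k): row=1 col=0 char='z'
After 7 (j): row=2 col=0 char='_'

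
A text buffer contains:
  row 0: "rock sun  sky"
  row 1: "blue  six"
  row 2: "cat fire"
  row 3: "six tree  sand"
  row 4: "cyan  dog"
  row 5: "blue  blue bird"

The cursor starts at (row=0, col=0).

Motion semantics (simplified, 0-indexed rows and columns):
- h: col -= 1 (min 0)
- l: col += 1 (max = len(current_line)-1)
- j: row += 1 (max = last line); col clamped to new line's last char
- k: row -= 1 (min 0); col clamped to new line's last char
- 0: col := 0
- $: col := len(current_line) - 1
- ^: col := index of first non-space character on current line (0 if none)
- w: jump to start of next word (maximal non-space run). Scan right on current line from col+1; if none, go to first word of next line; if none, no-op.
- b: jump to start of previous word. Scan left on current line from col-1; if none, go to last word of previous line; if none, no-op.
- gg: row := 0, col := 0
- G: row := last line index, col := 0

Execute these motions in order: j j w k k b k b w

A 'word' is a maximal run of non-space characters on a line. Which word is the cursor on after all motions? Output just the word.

After 1 (j): row=1 col=0 char='b'
After 2 (j): row=2 col=0 char='c'
After 3 (w): row=2 col=4 char='f'
After 4 (k): row=1 col=4 char='_'
After 5 (k): row=0 col=4 char='_'
After 6 (b): row=0 col=0 char='r'
After 7 (k): row=0 col=0 char='r'
After 8 (b): row=0 col=0 char='r'
After 9 (w): row=0 col=5 char='s'

Answer: sun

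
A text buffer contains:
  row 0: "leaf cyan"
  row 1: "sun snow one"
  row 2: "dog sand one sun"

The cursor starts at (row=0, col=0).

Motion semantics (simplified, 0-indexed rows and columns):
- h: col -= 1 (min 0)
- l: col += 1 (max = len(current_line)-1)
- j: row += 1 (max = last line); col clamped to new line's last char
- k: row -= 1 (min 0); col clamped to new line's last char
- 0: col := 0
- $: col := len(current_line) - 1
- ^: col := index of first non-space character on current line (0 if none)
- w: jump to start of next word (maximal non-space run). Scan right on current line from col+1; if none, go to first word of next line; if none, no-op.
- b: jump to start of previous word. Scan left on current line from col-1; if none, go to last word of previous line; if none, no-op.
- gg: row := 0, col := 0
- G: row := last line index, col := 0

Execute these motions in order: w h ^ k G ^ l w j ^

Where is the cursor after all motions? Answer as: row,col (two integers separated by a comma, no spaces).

Answer: 2,0

Derivation:
After 1 (w): row=0 col=5 char='c'
After 2 (h): row=0 col=4 char='_'
After 3 (^): row=0 col=0 char='l'
After 4 (k): row=0 col=0 char='l'
After 5 (G): row=2 col=0 char='d'
After 6 (^): row=2 col=0 char='d'
After 7 (l): row=2 col=1 char='o'
After 8 (w): row=2 col=4 char='s'
After 9 (j): row=2 col=4 char='s'
After 10 (^): row=2 col=0 char='d'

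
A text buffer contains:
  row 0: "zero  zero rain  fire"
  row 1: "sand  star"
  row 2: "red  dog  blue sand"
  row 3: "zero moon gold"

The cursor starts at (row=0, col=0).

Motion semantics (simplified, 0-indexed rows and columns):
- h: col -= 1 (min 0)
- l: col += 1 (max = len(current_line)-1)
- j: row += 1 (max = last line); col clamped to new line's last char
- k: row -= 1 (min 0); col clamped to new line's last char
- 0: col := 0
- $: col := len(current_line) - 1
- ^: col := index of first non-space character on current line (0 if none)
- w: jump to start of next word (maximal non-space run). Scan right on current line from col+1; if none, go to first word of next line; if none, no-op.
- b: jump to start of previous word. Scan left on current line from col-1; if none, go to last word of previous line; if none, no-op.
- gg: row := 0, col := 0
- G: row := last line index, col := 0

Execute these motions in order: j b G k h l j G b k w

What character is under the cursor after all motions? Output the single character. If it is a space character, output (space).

Answer: r

Derivation:
After 1 (j): row=1 col=0 char='s'
After 2 (b): row=0 col=17 char='f'
After 3 (G): row=3 col=0 char='z'
After 4 (k): row=2 col=0 char='r'
After 5 (h): row=2 col=0 char='r'
After 6 (l): row=2 col=1 char='e'
After 7 (j): row=3 col=1 char='e'
After 8 (G): row=3 col=0 char='z'
After 9 (b): row=2 col=15 char='s'
After 10 (k): row=1 col=9 char='r'
After 11 (w): row=2 col=0 char='r'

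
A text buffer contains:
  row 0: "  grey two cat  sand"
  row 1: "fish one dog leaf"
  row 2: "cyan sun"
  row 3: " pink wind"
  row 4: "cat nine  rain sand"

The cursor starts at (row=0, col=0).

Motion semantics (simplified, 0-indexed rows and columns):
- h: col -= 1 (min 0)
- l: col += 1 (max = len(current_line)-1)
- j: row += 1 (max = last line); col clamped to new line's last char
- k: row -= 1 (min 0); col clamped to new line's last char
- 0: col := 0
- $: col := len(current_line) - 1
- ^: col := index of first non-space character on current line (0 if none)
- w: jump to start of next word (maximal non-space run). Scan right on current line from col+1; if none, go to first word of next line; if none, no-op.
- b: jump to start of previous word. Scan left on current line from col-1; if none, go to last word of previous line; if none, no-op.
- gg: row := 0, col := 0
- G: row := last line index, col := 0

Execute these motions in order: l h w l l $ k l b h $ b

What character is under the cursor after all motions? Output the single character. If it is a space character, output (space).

Answer: s

Derivation:
After 1 (l): row=0 col=1 char='_'
After 2 (h): row=0 col=0 char='_'
After 3 (w): row=0 col=2 char='g'
After 4 (l): row=0 col=3 char='r'
After 5 (l): row=0 col=4 char='e'
After 6 ($): row=0 col=19 char='d'
After 7 (k): row=0 col=19 char='d'
After 8 (l): row=0 col=19 char='d'
After 9 (b): row=0 col=16 char='s'
After 10 (h): row=0 col=15 char='_'
After 11 ($): row=0 col=19 char='d'
After 12 (b): row=0 col=16 char='s'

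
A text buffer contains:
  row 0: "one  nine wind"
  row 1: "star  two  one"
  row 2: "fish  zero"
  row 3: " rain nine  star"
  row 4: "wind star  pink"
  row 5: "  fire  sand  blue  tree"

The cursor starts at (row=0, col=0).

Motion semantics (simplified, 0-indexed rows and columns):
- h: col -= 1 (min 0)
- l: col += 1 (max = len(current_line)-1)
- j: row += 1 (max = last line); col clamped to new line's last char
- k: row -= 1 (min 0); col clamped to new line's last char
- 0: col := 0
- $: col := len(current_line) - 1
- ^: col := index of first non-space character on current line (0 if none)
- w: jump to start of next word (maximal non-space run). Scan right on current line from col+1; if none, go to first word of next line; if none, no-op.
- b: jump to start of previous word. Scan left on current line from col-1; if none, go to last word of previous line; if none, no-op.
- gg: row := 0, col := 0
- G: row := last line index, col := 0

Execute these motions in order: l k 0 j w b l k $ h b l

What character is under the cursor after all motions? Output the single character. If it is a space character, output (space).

After 1 (l): row=0 col=1 char='n'
After 2 (k): row=0 col=1 char='n'
After 3 (0): row=0 col=0 char='o'
After 4 (j): row=1 col=0 char='s'
After 5 (w): row=1 col=6 char='t'
After 6 (b): row=1 col=0 char='s'
After 7 (l): row=1 col=1 char='t'
After 8 (k): row=0 col=1 char='n'
After 9 ($): row=0 col=13 char='d'
After 10 (h): row=0 col=12 char='n'
After 11 (b): row=0 col=10 char='w'
After 12 (l): row=0 col=11 char='i'

Answer: i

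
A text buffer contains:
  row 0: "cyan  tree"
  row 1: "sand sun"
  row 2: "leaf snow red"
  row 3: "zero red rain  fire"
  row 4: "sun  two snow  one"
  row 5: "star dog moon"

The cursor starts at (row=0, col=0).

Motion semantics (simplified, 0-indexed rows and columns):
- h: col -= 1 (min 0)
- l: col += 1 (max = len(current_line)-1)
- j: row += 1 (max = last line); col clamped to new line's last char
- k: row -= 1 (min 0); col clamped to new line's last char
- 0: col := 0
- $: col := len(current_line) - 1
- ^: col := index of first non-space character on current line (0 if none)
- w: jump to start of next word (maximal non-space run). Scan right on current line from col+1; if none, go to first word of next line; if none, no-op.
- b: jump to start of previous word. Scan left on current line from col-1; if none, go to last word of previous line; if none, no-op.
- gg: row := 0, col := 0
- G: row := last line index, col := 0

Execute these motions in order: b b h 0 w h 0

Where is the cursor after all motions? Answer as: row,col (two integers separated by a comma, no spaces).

Answer: 0,0

Derivation:
After 1 (b): row=0 col=0 char='c'
After 2 (b): row=0 col=0 char='c'
After 3 (h): row=0 col=0 char='c'
After 4 (0): row=0 col=0 char='c'
After 5 (w): row=0 col=6 char='t'
After 6 (h): row=0 col=5 char='_'
After 7 (0): row=0 col=0 char='c'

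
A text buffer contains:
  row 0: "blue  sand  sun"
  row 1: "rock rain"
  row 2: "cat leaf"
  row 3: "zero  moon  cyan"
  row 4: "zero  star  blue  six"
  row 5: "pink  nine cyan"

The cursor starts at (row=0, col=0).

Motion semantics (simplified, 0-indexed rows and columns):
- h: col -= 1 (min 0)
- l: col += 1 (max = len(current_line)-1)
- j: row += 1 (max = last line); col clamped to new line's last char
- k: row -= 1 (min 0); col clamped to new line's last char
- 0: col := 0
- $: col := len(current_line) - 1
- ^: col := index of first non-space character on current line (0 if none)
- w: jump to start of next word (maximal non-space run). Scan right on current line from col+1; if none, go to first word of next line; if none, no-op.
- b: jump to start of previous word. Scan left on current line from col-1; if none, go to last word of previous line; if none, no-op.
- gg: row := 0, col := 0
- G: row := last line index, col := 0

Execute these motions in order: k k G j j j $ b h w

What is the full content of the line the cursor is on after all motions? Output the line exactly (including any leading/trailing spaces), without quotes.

Answer: pink  nine cyan

Derivation:
After 1 (k): row=0 col=0 char='b'
After 2 (k): row=0 col=0 char='b'
After 3 (G): row=5 col=0 char='p'
After 4 (j): row=5 col=0 char='p'
After 5 (j): row=5 col=0 char='p'
After 6 (j): row=5 col=0 char='p'
After 7 ($): row=5 col=14 char='n'
After 8 (b): row=5 col=11 char='c'
After 9 (h): row=5 col=10 char='_'
After 10 (w): row=5 col=11 char='c'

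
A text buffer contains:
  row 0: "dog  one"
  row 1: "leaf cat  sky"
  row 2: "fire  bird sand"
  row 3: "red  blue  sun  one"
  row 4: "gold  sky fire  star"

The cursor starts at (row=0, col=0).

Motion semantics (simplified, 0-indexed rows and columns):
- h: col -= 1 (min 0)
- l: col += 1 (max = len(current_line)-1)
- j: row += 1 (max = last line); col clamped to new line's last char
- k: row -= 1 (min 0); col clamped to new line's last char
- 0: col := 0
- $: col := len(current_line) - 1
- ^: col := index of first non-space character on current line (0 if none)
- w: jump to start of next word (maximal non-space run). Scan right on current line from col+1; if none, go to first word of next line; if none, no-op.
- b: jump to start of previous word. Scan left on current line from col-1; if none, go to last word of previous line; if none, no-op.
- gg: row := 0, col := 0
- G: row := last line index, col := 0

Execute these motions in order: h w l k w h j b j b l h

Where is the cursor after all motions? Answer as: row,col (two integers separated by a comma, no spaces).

After 1 (h): row=0 col=0 char='d'
After 2 (w): row=0 col=5 char='o'
After 3 (l): row=0 col=6 char='n'
After 4 (k): row=0 col=6 char='n'
After 5 (w): row=1 col=0 char='l'
After 6 (h): row=1 col=0 char='l'
After 7 (j): row=2 col=0 char='f'
After 8 (b): row=1 col=10 char='s'
After 9 (j): row=2 col=10 char='_'
After 10 (b): row=2 col=6 char='b'
After 11 (l): row=2 col=7 char='i'
After 12 (h): row=2 col=6 char='b'

Answer: 2,6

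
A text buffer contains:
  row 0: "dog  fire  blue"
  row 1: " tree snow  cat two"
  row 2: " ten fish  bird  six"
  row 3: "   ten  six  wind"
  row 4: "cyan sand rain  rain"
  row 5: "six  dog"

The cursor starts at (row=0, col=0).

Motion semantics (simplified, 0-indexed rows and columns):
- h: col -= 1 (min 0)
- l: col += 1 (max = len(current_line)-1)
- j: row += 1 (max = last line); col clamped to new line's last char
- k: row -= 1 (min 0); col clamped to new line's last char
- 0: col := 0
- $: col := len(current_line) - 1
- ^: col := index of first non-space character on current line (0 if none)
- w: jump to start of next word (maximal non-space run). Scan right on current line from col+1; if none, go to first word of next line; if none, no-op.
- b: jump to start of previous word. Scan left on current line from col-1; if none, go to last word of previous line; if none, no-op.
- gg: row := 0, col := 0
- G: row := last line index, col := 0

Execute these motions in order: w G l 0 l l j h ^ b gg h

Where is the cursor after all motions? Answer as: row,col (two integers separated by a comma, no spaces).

Answer: 0,0

Derivation:
After 1 (w): row=0 col=5 char='f'
After 2 (G): row=5 col=0 char='s'
After 3 (l): row=5 col=1 char='i'
After 4 (0): row=5 col=0 char='s'
After 5 (l): row=5 col=1 char='i'
After 6 (l): row=5 col=2 char='x'
After 7 (j): row=5 col=2 char='x'
After 8 (h): row=5 col=1 char='i'
After 9 (^): row=5 col=0 char='s'
After 10 (b): row=4 col=16 char='r'
After 11 (gg): row=0 col=0 char='d'
After 12 (h): row=0 col=0 char='d'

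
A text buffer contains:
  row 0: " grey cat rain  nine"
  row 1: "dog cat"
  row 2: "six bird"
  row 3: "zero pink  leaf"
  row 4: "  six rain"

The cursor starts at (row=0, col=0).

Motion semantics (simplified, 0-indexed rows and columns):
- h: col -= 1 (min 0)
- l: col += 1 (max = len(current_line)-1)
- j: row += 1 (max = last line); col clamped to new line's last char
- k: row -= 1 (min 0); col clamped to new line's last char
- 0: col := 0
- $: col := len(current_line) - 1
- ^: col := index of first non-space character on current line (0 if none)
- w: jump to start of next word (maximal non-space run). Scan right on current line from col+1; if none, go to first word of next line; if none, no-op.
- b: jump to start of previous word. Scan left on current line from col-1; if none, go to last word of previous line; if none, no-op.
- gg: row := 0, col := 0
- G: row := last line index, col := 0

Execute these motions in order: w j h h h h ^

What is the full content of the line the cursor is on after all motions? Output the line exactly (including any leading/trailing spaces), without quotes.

Answer: dog cat

Derivation:
After 1 (w): row=0 col=1 char='g'
After 2 (j): row=1 col=1 char='o'
After 3 (h): row=1 col=0 char='d'
After 4 (h): row=1 col=0 char='d'
After 5 (h): row=1 col=0 char='d'
After 6 (h): row=1 col=0 char='d'
After 7 (^): row=1 col=0 char='d'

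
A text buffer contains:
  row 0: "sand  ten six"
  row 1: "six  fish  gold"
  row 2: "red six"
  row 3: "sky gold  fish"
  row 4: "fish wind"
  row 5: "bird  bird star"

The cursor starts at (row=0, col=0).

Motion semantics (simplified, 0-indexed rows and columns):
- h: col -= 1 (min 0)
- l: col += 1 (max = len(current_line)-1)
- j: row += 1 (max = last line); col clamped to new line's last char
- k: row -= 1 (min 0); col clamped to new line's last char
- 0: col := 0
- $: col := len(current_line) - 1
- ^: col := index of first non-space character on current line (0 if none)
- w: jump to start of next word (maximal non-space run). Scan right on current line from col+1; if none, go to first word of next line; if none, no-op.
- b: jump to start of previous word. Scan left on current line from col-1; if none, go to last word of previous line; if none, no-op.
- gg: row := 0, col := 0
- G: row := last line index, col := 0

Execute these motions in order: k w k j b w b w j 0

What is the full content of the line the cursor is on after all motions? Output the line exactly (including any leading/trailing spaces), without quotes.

Answer: red six

Derivation:
After 1 (k): row=0 col=0 char='s'
After 2 (w): row=0 col=6 char='t'
After 3 (k): row=0 col=6 char='t'
After 4 (j): row=1 col=6 char='i'
After 5 (b): row=1 col=5 char='f'
After 6 (w): row=1 col=11 char='g'
After 7 (b): row=1 col=5 char='f'
After 8 (w): row=1 col=11 char='g'
After 9 (j): row=2 col=6 char='x'
After 10 (0): row=2 col=0 char='r'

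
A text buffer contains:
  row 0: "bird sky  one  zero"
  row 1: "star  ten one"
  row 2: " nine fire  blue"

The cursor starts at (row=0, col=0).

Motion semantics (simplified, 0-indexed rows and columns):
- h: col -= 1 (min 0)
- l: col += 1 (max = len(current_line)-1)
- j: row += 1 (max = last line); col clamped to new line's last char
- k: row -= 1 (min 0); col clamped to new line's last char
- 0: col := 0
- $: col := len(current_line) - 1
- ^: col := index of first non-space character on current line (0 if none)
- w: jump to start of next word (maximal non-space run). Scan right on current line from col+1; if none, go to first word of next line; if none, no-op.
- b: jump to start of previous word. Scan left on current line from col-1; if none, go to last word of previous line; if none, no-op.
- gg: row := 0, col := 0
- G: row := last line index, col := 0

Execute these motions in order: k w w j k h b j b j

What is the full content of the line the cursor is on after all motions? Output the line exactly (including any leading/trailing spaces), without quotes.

Answer:  nine fire  blue

Derivation:
After 1 (k): row=0 col=0 char='b'
After 2 (w): row=0 col=5 char='s'
After 3 (w): row=0 col=10 char='o'
After 4 (j): row=1 col=10 char='o'
After 5 (k): row=0 col=10 char='o'
After 6 (h): row=0 col=9 char='_'
After 7 (b): row=0 col=5 char='s'
After 8 (j): row=1 col=5 char='_'
After 9 (b): row=1 col=0 char='s'
After 10 (j): row=2 col=0 char='_'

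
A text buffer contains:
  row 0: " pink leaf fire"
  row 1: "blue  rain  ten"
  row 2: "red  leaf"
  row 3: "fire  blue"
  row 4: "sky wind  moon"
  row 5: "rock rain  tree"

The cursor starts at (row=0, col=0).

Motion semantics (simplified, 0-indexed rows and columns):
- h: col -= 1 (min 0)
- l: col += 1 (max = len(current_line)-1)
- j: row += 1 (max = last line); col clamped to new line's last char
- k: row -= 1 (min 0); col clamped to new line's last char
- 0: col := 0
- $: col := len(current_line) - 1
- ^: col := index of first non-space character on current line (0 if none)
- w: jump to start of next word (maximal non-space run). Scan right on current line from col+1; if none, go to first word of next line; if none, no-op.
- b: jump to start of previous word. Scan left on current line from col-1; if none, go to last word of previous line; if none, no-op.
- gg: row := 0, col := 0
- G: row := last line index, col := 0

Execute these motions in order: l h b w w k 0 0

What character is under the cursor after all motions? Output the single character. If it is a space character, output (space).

After 1 (l): row=0 col=1 char='p'
After 2 (h): row=0 col=0 char='_'
After 3 (b): row=0 col=0 char='_'
After 4 (w): row=0 col=1 char='p'
After 5 (w): row=0 col=6 char='l'
After 6 (k): row=0 col=6 char='l'
After 7 (0): row=0 col=0 char='_'
After 8 (0): row=0 col=0 char='_'

Answer: (space)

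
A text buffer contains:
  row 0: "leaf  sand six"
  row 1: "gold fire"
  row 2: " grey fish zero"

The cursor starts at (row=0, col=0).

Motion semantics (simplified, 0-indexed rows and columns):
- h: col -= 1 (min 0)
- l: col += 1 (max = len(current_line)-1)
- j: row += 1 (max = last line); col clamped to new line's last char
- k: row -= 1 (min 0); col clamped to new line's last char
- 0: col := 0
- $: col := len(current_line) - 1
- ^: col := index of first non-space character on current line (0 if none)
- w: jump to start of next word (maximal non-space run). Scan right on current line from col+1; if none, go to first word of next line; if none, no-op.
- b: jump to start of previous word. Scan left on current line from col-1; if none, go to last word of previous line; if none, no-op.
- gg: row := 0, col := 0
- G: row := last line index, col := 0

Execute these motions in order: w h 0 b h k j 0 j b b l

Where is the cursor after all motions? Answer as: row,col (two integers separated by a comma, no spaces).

After 1 (w): row=0 col=6 char='s'
After 2 (h): row=0 col=5 char='_'
After 3 (0): row=0 col=0 char='l'
After 4 (b): row=0 col=0 char='l'
After 5 (h): row=0 col=0 char='l'
After 6 (k): row=0 col=0 char='l'
After 7 (j): row=1 col=0 char='g'
After 8 (0): row=1 col=0 char='g'
After 9 (j): row=2 col=0 char='_'
After 10 (b): row=1 col=5 char='f'
After 11 (b): row=1 col=0 char='g'
After 12 (l): row=1 col=1 char='o'

Answer: 1,1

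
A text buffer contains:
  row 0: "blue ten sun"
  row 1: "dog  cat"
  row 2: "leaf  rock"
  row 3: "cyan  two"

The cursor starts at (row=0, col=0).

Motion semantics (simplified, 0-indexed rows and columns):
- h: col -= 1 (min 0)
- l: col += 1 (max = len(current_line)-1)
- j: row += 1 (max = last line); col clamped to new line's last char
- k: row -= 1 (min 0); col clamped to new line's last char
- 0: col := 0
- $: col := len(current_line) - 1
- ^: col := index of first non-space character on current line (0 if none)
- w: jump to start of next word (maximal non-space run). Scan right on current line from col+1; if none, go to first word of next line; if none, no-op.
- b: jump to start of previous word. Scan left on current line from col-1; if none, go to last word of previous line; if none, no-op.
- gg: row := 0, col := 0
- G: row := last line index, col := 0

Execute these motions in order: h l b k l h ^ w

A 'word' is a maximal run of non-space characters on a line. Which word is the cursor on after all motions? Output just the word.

Answer: ten

Derivation:
After 1 (h): row=0 col=0 char='b'
After 2 (l): row=0 col=1 char='l'
After 3 (b): row=0 col=0 char='b'
After 4 (k): row=0 col=0 char='b'
After 5 (l): row=0 col=1 char='l'
After 6 (h): row=0 col=0 char='b'
After 7 (^): row=0 col=0 char='b'
After 8 (w): row=0 col=5 char='t'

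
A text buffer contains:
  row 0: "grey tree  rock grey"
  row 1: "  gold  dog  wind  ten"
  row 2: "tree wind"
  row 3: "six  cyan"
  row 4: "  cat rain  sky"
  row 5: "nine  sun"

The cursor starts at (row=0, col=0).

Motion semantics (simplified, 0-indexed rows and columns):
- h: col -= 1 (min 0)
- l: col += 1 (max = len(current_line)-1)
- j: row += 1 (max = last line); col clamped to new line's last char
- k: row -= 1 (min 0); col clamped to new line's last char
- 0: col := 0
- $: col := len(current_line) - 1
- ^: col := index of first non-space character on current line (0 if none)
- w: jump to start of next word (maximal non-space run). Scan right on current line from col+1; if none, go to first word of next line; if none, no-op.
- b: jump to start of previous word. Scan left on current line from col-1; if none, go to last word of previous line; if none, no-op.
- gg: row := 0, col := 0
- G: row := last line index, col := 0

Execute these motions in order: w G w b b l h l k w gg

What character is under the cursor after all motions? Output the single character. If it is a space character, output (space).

Answer: g

Derivation:
After 1 (w): row=0 col=5 char='t'
After 2 (G): row=5 col=0 char='n'
After 3 (w): row=5 col=6 char='s'
After 4 (b): row=5 col=0 char='n'
After 5 (b): row=4 col=12 char='s'
After 6 (l): row=4 col=13 char='k'
After 7 (h): row=4 col=12 char='s'
After 8 (l): row=4 col=13 char='k'
After 9 (k): row=3 col=8 char='n'
After 10 (w): row=4 col=2 char='c'
After 11 (gg): row=0 col=0 char='g'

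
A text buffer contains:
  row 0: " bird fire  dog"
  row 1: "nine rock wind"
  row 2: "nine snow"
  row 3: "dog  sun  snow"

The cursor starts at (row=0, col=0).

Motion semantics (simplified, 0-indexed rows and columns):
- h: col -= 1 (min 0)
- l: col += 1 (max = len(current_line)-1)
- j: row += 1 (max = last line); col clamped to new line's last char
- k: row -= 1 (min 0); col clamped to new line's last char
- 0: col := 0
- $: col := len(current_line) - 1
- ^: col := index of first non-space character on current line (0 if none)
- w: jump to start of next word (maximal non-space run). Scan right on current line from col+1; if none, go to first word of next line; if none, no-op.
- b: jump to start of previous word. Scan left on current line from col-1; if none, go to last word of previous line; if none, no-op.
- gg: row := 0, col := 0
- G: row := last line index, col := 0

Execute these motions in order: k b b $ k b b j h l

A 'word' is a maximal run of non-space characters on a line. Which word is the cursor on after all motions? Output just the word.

Answer: rock

Derivation:
After 1 (k): row=0 col=0 char='_'
After 2 (b): row=0 col=0 char='_'
After 3 (b): row=0 col=0 char='_'
After 4 ($): row=0 col=14 char='g'
After 5 (k): row=0 col=14 char='g'
After 6 (b): row=0 col=12 char='d'
After 7 (b): row=0 col=6 char='f'
After 8 (j): row=1 col=6 char='o'
After 9 (h): row=1 col=5 char='r'
After 10 (l): row=1 col=6 char='o'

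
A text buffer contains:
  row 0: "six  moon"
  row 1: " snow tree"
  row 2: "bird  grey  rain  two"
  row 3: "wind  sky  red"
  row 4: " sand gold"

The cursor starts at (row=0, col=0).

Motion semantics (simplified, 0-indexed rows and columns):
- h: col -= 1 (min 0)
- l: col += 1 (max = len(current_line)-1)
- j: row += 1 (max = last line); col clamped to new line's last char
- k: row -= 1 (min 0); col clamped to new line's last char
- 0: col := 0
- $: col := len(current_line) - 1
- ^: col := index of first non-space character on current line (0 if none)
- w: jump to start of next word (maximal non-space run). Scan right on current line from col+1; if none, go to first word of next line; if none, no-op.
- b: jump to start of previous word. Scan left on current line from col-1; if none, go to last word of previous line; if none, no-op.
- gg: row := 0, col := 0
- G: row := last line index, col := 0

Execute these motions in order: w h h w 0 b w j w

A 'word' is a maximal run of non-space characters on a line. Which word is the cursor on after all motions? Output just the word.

After 1 (w): row=0 col=5 char='m'
After 2 (h): row=0 col=4 char='_'
After 3 (h): row=0 col=3 char='_'
After 4 (w): row=0 col=5 char='m'
After 5 (0): row=0 col=0 char='s'
After 6 (b): row=0 col=0 char='s'
After 7 (w): row=0 col=5 char='m'
After 8 (j): row=1 col=5 char='_'
After 9 (w): row=1 col=6 char='t'

Answer: tree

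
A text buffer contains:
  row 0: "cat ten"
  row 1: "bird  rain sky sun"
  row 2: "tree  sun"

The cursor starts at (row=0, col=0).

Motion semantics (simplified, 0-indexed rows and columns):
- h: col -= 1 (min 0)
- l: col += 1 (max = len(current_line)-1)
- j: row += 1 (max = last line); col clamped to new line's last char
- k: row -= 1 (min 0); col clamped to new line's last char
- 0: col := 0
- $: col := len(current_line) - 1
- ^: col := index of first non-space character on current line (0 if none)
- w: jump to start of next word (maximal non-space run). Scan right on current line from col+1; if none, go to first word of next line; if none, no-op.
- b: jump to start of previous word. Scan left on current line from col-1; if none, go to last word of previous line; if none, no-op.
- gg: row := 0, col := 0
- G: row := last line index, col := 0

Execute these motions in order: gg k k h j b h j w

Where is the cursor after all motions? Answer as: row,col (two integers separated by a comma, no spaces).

Answer: 1,6

Derivation:
After 1 (gg): row=0 col=0 char='c'
After 2 (k): row=0 col=0 char='c'
After 3 (k): row=0 col=0 char='c'
After 4 (h): row=0 col=0 char='c'
After 5 (j): row=1 col=0 char='b'
After 6 (b): row=0 col=4 char='t'
After 7 (h): row=0 col=3 char='_'
After 8 (j): row=1 col=3 char='d'
After 9 (w): row=1 col=6 char='r'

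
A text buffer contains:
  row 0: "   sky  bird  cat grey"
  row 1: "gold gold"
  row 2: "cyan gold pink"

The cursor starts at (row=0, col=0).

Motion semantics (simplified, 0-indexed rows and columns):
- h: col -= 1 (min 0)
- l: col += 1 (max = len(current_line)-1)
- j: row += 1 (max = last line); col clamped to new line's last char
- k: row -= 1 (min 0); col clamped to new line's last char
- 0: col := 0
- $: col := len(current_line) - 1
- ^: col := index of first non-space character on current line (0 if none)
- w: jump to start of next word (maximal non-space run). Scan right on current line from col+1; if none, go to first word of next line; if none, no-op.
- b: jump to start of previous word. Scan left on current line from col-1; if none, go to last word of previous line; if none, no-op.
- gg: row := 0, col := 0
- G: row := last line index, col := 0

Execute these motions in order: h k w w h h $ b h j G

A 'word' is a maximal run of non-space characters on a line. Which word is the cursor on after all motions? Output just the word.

Answer: cyan

Derivation:
After 1 (h): row=0 col=0 char='_'
After 2 (k): row=0 col=0 char='_'
After 3 (w): row=0 col=3 char='s'
After 4 (w): row=0 col=8 char='b'
After 5 (h): row=0 col=7 char='_'
After 6 (h): row=0 col=6 char='_'
After 7 ($): row=0 col=21 char='y'
After 8 (b): row=0 col=18 char='g'
After 9 (h): row=0 col=17 char='_'
After 10 (j): row=1 col=8 char='d'
After 11 (G): row=2 col=0 char='c'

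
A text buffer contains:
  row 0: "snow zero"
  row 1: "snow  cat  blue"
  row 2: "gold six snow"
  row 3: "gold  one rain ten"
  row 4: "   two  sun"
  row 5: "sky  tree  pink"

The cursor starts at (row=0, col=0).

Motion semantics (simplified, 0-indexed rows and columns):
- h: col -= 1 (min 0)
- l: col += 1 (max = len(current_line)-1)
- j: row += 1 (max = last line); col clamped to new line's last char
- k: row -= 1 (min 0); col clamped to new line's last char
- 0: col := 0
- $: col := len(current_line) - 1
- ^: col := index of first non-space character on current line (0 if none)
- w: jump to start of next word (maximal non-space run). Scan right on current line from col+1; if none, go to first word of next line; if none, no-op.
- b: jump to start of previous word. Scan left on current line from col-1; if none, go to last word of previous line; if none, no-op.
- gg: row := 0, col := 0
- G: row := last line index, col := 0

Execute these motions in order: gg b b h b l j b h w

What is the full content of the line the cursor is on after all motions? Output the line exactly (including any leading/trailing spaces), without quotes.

Answer: snow  cat  blue

Derivation:
After 1 (gg): row=0 col=0 char='s'
After 2 (b): row=0 col=0 char='s'
After 3 (b): row=0 col=0 char='s'
After 4 (h): row=0 col=0 char='s'
After 5 (b): row=0 col=0 char='s'
After 6 (l): row=0 col=1 char='n'
After 7 (j): row=1 col=1 char='n'
After 8 (b): row=1 col=0 char='s'
After 9 (h): row=1 col=0 char='s'
After 10 (w): row=1 col=6 char='c'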